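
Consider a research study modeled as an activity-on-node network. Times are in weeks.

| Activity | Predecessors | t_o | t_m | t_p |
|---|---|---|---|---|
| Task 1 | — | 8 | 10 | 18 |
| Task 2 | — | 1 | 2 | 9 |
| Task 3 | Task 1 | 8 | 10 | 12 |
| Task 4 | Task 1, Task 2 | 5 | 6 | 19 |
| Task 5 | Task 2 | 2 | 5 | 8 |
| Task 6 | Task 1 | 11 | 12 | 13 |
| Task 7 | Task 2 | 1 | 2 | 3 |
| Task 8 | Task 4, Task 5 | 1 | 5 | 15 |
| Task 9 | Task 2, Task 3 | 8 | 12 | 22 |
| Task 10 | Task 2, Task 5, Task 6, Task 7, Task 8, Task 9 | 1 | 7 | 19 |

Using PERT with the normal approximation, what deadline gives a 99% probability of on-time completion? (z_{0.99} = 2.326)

te_Task 1 = (8 + 4·10 + 18)/6 = 66/6 = 11; σ²_Task 1 = ((18−8)/6)² = 2.778
te_Task 2 = (1 + 4·2 + 9)/6 = 18/6 = 3; σ²_Task 2 = ((9−1)/6)² = 1.778
te_Task 3 = (8 + 4·10 + 12)/6 = 60/6 = 10; σ²_Task 3 = ((12−8)/6)² = 0.444
te_Task 4 = (5 + 4·6 + 19)/6 = 48/6 = 8; σ²_Task 4 = ((19−5)/6)² = 5.444
te_Task 5 = (2 + 4·5 + 8)/6 = 30/6 = 5; σ²_Task 5 = ((8−2)/6)² = 1.000
te_Task 6 = (11 + 4·12 + 13)/6 = 72/6 = 12; σ²_Task 6 = ((13−11)/6)² = 0.111
te_Task 7 = (1 + 4·2 + 3)/6 = 12/6 = 2; σ²_Task 7 = ((3−1)/6)² = 0.111
te_Task 8 = (1 + 4·5 + 15)/6 = 36/6 = 6; σ²_Task 8 = ((15−1)/6)² = 5.444
te_Task 9 = (8 + 4·12 + 22)/6 = 78/6 = 13; σ²_Task 9 = ((22−8)/6)² = 5.444
te_Task 10 = (1 + 4·7 + 19)/6 = 48/6 = 8; σ²_Task 10 = ((19−1)/6)² = 9.000

Forward pass:
ES_Task 1 = 0; EF_Task 1 = 11
ES_Task 2 = 0; EF_Task 2 = 3
ES_Task 3 = 11; EF_Task 3 = 11+10 = 21
ES_Task 4 = max(EF_Task 1=11, EF_Task 2=3) = 11; EF_Task 4 = 11+8 = 19
ES_Task 5 = 3; EF_Task 5 = 3+5 = 8
ES_Task 6 = 11; EF_Task 6 = 11+12 = 23
ES_Task 7 = 3; EF_Task 7 = 3+2 = 5
ES_Task 8 = max(EF_Task 4=19, EF_Task 5=8) = 19; EF_Task 8 = 19+6 = 25
ES_Task 9 = max(EF_Task 2=3, EF_Task 3=21) = 21; EF_Task 9 = 21+13 = 34
ES_Task 10 = max(EF_Task 2=3, EF_Task 5=8, EF_Task 6=23, EF_Task 7=5, EF_Task 8=25, EF_Task 9=34) = 34; EF_Task 10 = 34+8 = 42
Expected project duration μ = 42 weeks. Critical path: Task 1 → Task 3 → Task 9 → Task 10.

Variance along critical path = 2.778 + 0.444 + 5.444 + 9.000 = 17.667; σ = 4.203 weeks.
D = μ + z·σ = 42 + 2.326·4.203 = 51.8 weeks

51.8 weeks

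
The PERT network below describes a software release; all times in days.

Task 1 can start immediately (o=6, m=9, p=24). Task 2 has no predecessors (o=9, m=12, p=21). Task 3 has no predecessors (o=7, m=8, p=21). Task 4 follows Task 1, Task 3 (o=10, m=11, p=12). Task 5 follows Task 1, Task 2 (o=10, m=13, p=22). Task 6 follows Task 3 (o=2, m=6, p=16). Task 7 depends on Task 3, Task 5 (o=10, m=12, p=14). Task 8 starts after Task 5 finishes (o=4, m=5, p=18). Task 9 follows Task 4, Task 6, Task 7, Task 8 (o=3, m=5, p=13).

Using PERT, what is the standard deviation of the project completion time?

te_Task 1 = (6 + 4·9 + 24)/6 = 66/6 = 11; σ²_Task 1 = ((24−6)/6)² = 9.000
te_Task 2 = (9 + 4·12 + 21)/6 = 78/6 = 13; σ²_Task 2 = ((21−9)/6)² = 4.000
te_Task 3 = (7 + 4·8 + 21)/6 = 60/6 = 10; σ²_Task 3 = ((21−7)/6)² = 5.444
te_Task 4 = (10 + 4·11 + 12)/6 = 66/6 = 11; σ²_Task 4 = ((12−10)/6)² = 0.111
te_Task 5 = (10 + 4·13 + 22)/6 = 84/6 = 14; σ²_Task 5 = ((22−10)/6)² = 4.000
te_Task 6 = (2 + 4·6 + 16)/6 = 42/6 = 7; σ²_Task 6 = ((16−2)/6)² = 5.444
te_Task 7 = (10 + 4·12 + 14)/6 = 72/6 = 12; σ²_Task 7 = ((14−10)/6)² = 0.444
te_Task 8 = (4 + 4·5 + 18)/6 = 42/6 = 7; σ²_Task 8 = ((18−4)/6)² = 5.444
te_Task 9 = (3 + 4·5 + 13)/6 = 36/6 = 6; σ²_Task 9 = ((13−3)/6)² = 2.778

Forward pass:
ES_Task 1 = 0; EF_Task 1 = 11
ES_Task 2 = 0; EF_Task 2 = 13
ES_Task 3 = 0; EF_Task 3 = 10
ES_Task 4 = max(EF_Task 1=11, EF_Task 3=10) = 11; EF_Task 4 = 11+11 = 22
ES_Task 5 = max(EF_Task 1=11, EF_Task 2=13) = 13; EF_Task 5 = 13+14 = 27
ES_Task 6 = 10; EF_Task 6 = 10+7 = 17
ES_Task 7 = max(EF_Task 3=10, EF_Task 5=27) = 27; EF_Task 7 = 27+12 = 39
ES_Task 8 = 27; EF_Task 8 = 27+7 = 34
ES_Task 9 = max(EF_Task 4=22, EF_Task 6=17, EF_Task 7=39, EF_Task 8=34) = 39; EF_Task 9 = 39+6 = 45
Expected project duration μ = 45 days. Critical path: Task 2 → Task 5 → Task 7 → Task 9.

Variance along critical path = 4.000 + 4.000 + 0.444 + 2.778 = 11.222
σ = √11.222 = 3.350 days

3.35 days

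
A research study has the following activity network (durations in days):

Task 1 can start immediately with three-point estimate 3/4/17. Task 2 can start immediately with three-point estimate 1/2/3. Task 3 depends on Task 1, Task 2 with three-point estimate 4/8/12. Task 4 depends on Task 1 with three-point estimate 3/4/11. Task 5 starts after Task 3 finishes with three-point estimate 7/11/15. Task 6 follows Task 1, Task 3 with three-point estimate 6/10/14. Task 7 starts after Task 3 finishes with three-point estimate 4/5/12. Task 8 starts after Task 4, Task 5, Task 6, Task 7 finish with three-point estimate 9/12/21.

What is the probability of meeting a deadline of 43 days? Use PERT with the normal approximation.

te_Task 1 = (3 + 4·4 + 17)/6 = 36/6 = 6; σ²_Task 1 = ((17−3)/6)² = 5.444
te_Task 2 = (1 + 4·2 + 3)/6 = 12/6 = 2; σ²_Task 2 = ((3−1)/6)² = 0.111
te_Task 3 = (4 + 4·8 + 12)/6 = 48/6 = 8; σ²_Task 3 = ((12−4)/6)² = 1.778
te_Task 4 = (3 + 4·4 + 11)/6 = 30/6 = 5; σ²_Task 4 = ((11−3)/6)² = 1.778
te_Task 5 = (7 + 4·11 + 15)/6 = 66/6 = 11; σ²_Task 5 = ((15−7)/6)² = 1.778
te_Task 6 = (6 + 4·10 + 14)/6 = 60/6 = 10; σ²_Task 6 = ((14−6)/6)² = 1.778
te_Task 7 = (4 + 4·5 + 12)/6 = 36/6 = 6; σ²_Task 7 = ((12−4)/6)² = 1.778
te_Task 8 = (9 + 4·12 + 21)/6 = 78/6 = 13; σ²_Task 8 = ((21−9)/6)² = 4.000

Forward pass:
ES_Task 1 = 0; EF_Task 1 = 6
ES_Task 2 = 0; EF_Task 2 = 2
ES_Task 3 = max(EF_Task 1=6, EF_Task 2=2) = 6; EF_Task 3 = 6+8 = 14
ES_Task 4 = 6; EF_Task 4 = 6+5 = 11
ES_Task 5 = 14; EF_Task 5 = 14+11 = 25
ES_Task 6 = max(EF_Task 1=6, EF_Task 3=14) = 14; EF_Task 6 = 14+10 = 24
ES_Task 7 = 14; EF_Task 7 = 14+6 = 20
ES_Task 8 = max(EF_Task 4=11, EF_Task 5=25, EF_Task 6=24, EF_Task 7=20) = 25; EF_Task 8 = 25+13 = 38
Expected project duration μ = 38 days. Critical path: Task 1 → Task 3 → Task 5 → Task 8.

Variance along critical path = 5.444 + 1.778 + 1.778 + 4.000 = 13.000; σ = √13.000 = 3.606 days.
Z = (43 − 38) / 3.606 = 1.387
P(T ≤ 43) = Φ(1.387) ≈ 0.917

0.917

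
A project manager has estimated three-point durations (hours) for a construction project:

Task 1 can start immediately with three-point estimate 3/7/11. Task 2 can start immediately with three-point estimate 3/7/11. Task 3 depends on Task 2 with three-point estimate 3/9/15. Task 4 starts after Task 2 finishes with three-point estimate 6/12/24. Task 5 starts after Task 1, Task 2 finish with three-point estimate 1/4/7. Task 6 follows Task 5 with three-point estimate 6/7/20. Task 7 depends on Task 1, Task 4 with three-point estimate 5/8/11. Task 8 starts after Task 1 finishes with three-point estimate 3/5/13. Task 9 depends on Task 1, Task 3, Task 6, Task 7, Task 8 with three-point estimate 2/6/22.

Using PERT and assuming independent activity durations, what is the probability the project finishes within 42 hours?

0.895

te_Task 1 = (3 + 4·7 + 11)/6 = 42/6 = 7; σ²_Task 1 = ((11−3)/6)² = 1.778
te_Task 2 = (3 + 4·7 + 11)/6 = 42/6 = 7; σ²_Task 2 = ((11−3)/6)² = 1.778
te_Task 3 = (3 + 4·9 + 15)/6 = 54/6 = 9; σ²_Task 3 = ((15−3)/6)² = 4.000
te_Task 4 = (6 + 4·12 + 24)/6 = 78/6 = 13; σ²_Task 4 = ((24−6)/6)² = 9.000
te_Task 5 = (1 + 4·4 + 7)/6 = 24/6 = 4; σ²_Task 5 = ((7−1)/6)² = 1.000
te_Task 6 = (6 + 4·7 + 20)/6 = 54/6 = 9; σ²_Task 6 = ((20−6)/6)² = 5.444
te_Task 7 = (5 + 4·8 + 11)/6 = 48/6 = 8; σ²_Task 7 = ((11−5)/6)² = 1.000
te_Task 8 = (3 + 4·5 + 13)/6 = 36/6 = 6; σ²_Task 8 = ((13−3)/6)² = 2.778
te_Task 9 = (2 + 4·6 + 22)/6 = 48/6 = 8; σ²_Task 9 = ((22−2)/6)² = 11.111

Forward pass:
ES_Task 1 = 0; EF_Task 1 = 7
ES_Task 2 = 0; EF_Task 2 = 7
ES_Task 3 = 7; EF_Task 3 = 7+9 = 16
ES_Task 4 = 7; EF_Task 4 = 7+13 = 20
ES_Task 5 = max(EF_Task 1=7, EF_Task 2=7) = 7; EF_Task 5 = 7+4 = 11
ES_Task 6 = 11; EF_Task 6 = 11+9 = 20
ES_Task 7 = max(EF_Task 1=7, EF_Task 4=20) = 20; EF_Task 7 = 20+8 = 28
ES_Task 8 = 7; EF_Task 8 = 7+6 = 13
ES_Task 9 = max(EF_Task 1=7, EF_Task 3=16, EF_Task 6=20, EF_Task 7=28, EF_Task 8=13) = 28; EF_Task 9 = 28+8 = 36
Expected project duration μ = 36 hours. Critical path: Task 2 → Task 4 → Task 7 → Task 9.

Variance along critical path = 1.778 + 9.000 + 1.000 + 11.111 = 22.889; σ = √22.889 = 4.784 hours.
Z = (42 − 36) / 4.784 = 1.254
P(T ≤ 42) = Φ(1.254) ≈ 0.895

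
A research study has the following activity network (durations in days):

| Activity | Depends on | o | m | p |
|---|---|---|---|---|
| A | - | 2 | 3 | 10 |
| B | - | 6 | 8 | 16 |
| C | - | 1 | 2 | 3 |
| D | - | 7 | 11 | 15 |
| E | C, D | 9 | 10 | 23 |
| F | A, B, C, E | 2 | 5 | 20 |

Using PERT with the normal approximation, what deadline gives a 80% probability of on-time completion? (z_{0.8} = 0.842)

te_A = (2 + 4·3 + 10)/6 = 24/6 = 4; σ²_A = ((10−2)/6)² = 1.778
te_B = (6 + 4·8 + 16)/6 = 54/6 = 9; σ²_B = ((16−6)/6)² = 2.778
te_C = (1 + 4·2 + 3)/6 = 12/6 = 2; σ²_C = ((3−1)/6)² = 0.111
te_D = (7 + 4·11 + 15)/6 = 66/6 = 11; σ²_D = ((15−7)/6)² = 1.778
te_E = (9 + 4·10 + 23)/6 = 72/6 = 12; σ²_E = ((23−9)/6)² = 5.444
te_F = (2 + 4·5 + 20)/6 = 42/6 = 7; σ²_F = ((20−2)/6)² = 9.000

Forward pass:
ES_A = 0; EF_A = 4
ES_B = 0; EF_B = 9
ES_C = 0; EF_C = 2
ES_D = 0; EF_D = 11
ES_E = max(EF_C=2, EF_D=11) = 11; EF_E = 11+12 = 23
ES_F = max(EF_A=4, EF_B=9, EF_C=2, EF_E=23) = 23; EF_F = 23+7 = 30
Expected project duration μ = 30 days. Critical path: D → E → F.

Variance along critical path = 1.778 + 5.444 + 9.000 = 16.222; σ = 4.028 days.
D = μ + z·σ = 30 + 0.842·4.028 = 33.4 days

33.4 days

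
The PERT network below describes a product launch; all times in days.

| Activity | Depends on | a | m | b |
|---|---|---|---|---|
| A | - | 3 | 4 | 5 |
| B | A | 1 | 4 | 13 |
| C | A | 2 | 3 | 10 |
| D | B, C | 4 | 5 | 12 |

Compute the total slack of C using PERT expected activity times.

1 days

te_A = (3 + 4·4 + 5)/6 = 24/6 = 4
te_B = (1 + 4·4 + 13)/6 = 30/6 = 5
te_C = (2 + 4·3 + 10)/6 = 24/6 = 4
te_D = (4 + 4·5 + 12)/6 = 36/6 = 6

Forward pass:
ES_A = 0; EF_A = 4
ES_B = 4; EF_B = 4+5 = 9
ES_C = 4; EF_C = 4+4 = 8
ES_D = max(EF_B=9, EF_C=8) = 9; EF_D = 9+6 = 15
Expected project duration μ = 15 days. Critical path: A → B → D.

Backward pass:
LF_D = 15; LS_D = 15−6 = 9
LF_C = LS_D = 9; LS_C = 9−4 = 5
LF_B = LS_D = 9; LS_B = 9−5 = 4
LF_A = min(LS_B=4, LS_C=5) = 4; LS_A = 4−4 = 0
Slack_C = LS_C − ES_C = 5 − 4 = 1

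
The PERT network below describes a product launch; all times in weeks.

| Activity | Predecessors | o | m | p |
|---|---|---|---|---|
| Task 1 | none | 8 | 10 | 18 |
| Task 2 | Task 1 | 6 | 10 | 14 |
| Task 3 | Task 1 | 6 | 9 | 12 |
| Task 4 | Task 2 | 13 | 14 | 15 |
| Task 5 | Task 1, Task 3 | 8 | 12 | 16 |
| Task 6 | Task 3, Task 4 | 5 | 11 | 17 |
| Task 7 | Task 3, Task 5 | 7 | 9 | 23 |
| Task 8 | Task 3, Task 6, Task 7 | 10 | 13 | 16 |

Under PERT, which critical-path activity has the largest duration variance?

te_Task 1 = (8 + 4·10 + 18)/6 = 66/6 = 11; σ²_Task 1 = ((18−8)/6)² = 2.778
te_Task 2 = (6 + 4·10 + 14)/6 = 60/6 = 10; σ²_Task 2 = ((14−6)/6)² = 1.778
te_Task 3 = (6 + 4·9 + 12)/6 = 54/6 = 9; σ²_Task 3 = ((12−6)/6)² = 1.000
te_Task 4 = (13 + 4·14 + 15)/6 = 84/6 = 14; σ²_Task 4 = ((15−13)/6)² = 0.111
te_Task 5 = (8 + 4·12 + 16)/6 = 72/6 = 12; σ²_Task 5 = ((16−8)/6)² = 1.778
te_Task 6 = (5 + 4·11 + 17)/6 = 66/6 = 11; σ²_Task 6 = ((17−5)/6)² = 4.000
te_Task 7 = (7 + 4·9 + 23)/6 = 66/6 = 11; σ²_Task 7 = ((23−7)/6)² = 7.111
te_Task 8 = (10 + 4·13 + 16)/6 = 78/6 = 13; σ²_Task 8 = ((16−10)/6)² = 1.000

Forward pass:
ES_Task 1 = 0; EF_Task 1 = 11
ES_Task 2 = 11; EF_Task 2 = 11+10 = 21
ES_Task 3 = 11; EF_Task 3 = 11+9 = 20
ES_Task 4 = 21; EF_Task 4 = 21+14 = 35
ES_Task 5 = max(EF_Task 1=11, EF_Task 3=20) = 20; EF_Task 5 = 20+12 = 32
ES_Task 6 = max(EF_Task 3=20, EF_Task 4=35) = 35; EF_Task 6 = 35+11 = 46
ES_Task 7 = max(EF_Task 3=20, EF_Task 5=32) = 32; EF_Task 7 = 32+11 = 43
ES_Task 8 = max(EF_Task 3=20, EF_Task 6=46, EF_Task 7=43) = 46; EF_Task 8 = 46+13 = 59
Expected project duration μ = 59 weeks. Critical path: Task 1 → Task 2 → Task 4 → Task 6 → Task 8.

Variances on critical path: σ²_Task 1=2.778, σ²_Task 2=1.778, σ²_Task 4=0.111, σ²_Task 6=4.000, σ²_Task 8=1.000.
Largest is σ²_Task 6 = 4.000.

Task 6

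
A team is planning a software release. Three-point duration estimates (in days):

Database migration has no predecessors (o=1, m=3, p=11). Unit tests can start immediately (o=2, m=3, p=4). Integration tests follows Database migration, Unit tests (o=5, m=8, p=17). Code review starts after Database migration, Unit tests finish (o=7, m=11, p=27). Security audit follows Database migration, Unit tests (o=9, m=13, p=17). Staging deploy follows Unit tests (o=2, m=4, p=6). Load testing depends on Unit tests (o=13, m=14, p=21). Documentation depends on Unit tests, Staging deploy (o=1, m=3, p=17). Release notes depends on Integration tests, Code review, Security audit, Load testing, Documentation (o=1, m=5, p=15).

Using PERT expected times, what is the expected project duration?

te_Database migration = (1 + 4·3 + 11)/6 = 24/6 = 4
te_Unit tests = (2 + 4·3 + 4)/6 = 18/6 = 3
te_Integration tests = (5 + 4·8 + 17)/6 = 54/6 = 9
te_Code review = (7 + 4·11 + 27)/6 = 78/6 = 13
te_Security audit = (9 + 4·13 + 17)/6 = 78/6 = 13
te_Staging deploy = (2 + 4·4 + 6)/6 = 24/6 = 4
te_Load testing = (13 + 4·14 + 21)/6 = 90/6 = 15
te_Documentation = (1 + 4·3 + 17)/6 = 30/6 = 5
te_Release notes = (1 + 4·5 + 15)/6 = 36/6 = 6

Forward pass:
ES_Database migration = 0; EF_Database migration = 4
ES_Unit tests = 0; EF_Unit tests = 3
ES_Integration tests = max(EF_Database migration=4, EF_Unit tests=3) = 4; EF_Integration tests = 4+9 = 13
ES_Code review = max(EF_Database migration=4, EF_Unit tests=3) = 4; EF_Code review = 4+13 = 17
ES_Security audit = max(EF_Database migration=4, EF_Unit tests=3) = 4; EF_Security audit = 4+13 = 17
ES_Staging deploy = 3; EF_Staging deploy = 3+4 = 7
ES_Load testing = 3; EF_Load testing = 3+15 = 18
ES_Documentation = max(EF_Unit tests=3, EF_Staging deploy=7) = 7; EF_Documentation = 7+5 = 12
ES_Release notes = max(EF_Integration tests=13, EF_Code review=17, EF_Security audit=17, EF_Load testing=18, EF_Documentation=12) = 18; EF_Release notes = 18+6 = 24
Expected project duration μ = 24 days. Critical path: Unit tests → Load testing → Release notes.

24 days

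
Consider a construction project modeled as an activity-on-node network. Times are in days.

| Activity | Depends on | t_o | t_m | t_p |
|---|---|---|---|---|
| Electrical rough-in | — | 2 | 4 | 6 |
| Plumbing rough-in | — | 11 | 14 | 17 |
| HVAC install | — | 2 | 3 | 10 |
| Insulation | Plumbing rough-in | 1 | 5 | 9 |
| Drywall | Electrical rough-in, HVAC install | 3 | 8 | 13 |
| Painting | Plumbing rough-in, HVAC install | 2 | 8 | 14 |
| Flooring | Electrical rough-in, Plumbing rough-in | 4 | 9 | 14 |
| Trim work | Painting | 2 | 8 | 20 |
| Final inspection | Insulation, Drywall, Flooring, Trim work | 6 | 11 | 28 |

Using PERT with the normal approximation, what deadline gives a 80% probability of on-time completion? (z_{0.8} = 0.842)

48.4 days

te_Electrical rough-in = (2 + 4·4 + 6)/6 = 24/6 = 4; σ²_Electrical rough-in = ((6−2)/6)² = 0.444
te_Plumbing rough-in = (11 + 4·14 + 17)/6 = 84/6 = 14; σ²_Plumbing rough-in = ((17−11)/6)² = 1.000
te_HVAC install = (2 + 4·3 + 10)/6 = 24/6 = 4; σ²_HVAC install = ((10−2)/6)² = 1.778
te_Insulation = (1 + 4·5 + 9)/6 = 30/6 = 5; σ²_Insulation = ((9−1)/6)² = 1.778
te_Drywall = (3 + 4·8 + 13)/6 = 48/6 = 8; σ²_Drywall = ((13−3)/6)² = 2.778
te_Painting = (2 + 4·8 + 14)/6 = 48/6 = 8; σ²_Painting = ((14−2)/6)² = 4.000
te_Flooring = (4 + 4·9 + 14)/6 = 54/6 = 9; σ²_Flooring = ((14−4)/6)² = 2.778
te_Trim work = (2 + 4·8 + 20)/6 = 54/6 = 9; σ²_Trim work = ((20−2)/6)² = 9.000
te_Final inspection = (6 + 4·11 + 28)/6 = 78/6 = 13; σ²_Final inspection = ((28−6)/6)² = 13.444

Forward pass:
ES_Electrical rough-in = 0; EF_Electrical rough-in = 4
ES_Plumbing rough-in = 0; EF_Plumbing rough-in = 14
ES_HVAC install = 0; EF_HVAC install = 4
ES_Insulation = 14; EF_Insulation = 14+5 = 19
ES_Drywall = max(EF_Electrical rough-in=4, EF_HVAC install=4) = 4; EF_Drywall = 4+8 = 12
ES_Painting = max(EF_Plumbing rough-in=14, EF_HVAC install=4) = 14; EF_Painting = 14+8 = 22
ES_Flooring = max(EF_Electrical rough-in=4, EF_Plumbing rough-in=14) = 14; EF_Flooring = 14+9 = 23
ES_Trim work = 22; EF_Trim work = 22+9 = 31
ES_Final inspection = max(EF_Insulation=19, EF_Drywall=12, EF_Flooring=23, EF_Trim work=31) = 31; EF_Final inspection = 31+13 = 44
Expected project duration μ = 44 days. Critical path: Plumbing rough-in → Painting → Trim work → Final inspection.

Variance along critical path = 1.000 + 4.000 + 9.000 + 13.444 = 27.444; σ = 5.239 days.
D = μ + z·σ = 44 + 0.842·5.239 = 48.4 days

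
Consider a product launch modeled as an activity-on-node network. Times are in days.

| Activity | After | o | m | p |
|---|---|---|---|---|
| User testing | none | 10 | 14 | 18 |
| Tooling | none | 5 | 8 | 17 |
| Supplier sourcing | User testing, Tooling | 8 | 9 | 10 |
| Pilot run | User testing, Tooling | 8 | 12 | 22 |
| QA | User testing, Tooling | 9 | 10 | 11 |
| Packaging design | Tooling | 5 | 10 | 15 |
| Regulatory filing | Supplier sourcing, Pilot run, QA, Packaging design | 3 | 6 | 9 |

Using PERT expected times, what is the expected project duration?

te_User testing = (10 + 4·14 + 18)/6 = 84/6 = 14
te_Tooling = (5 + 4·8 + 17)/6 = 54/6 = 9
te_Supplier sourcing = (8 + 4·9 + 10)/6 = 54/6 = 9
te_Pilot run = (8 + 4·12 + 22)/6 = 78/6 = 13
te_QA = (9 + 4·10 + 11)/6 = 60/6 = 10
te_Packaging design = (5 + 4·10 + 15)/6 = 60/6 = 10
te_Regulatory filing = (3 + 4·6 + 9)/6 = 36/6 = 6

Forward pass:
ES_User testing = 0; EF_User testing = 14
ES_Tooling = 0; EF_Tooling = 9
ES_Supplier sourcing = max(EF_User testing=14, EF_Tooling=9) = 14; EF_Supplier sourcing = 14+9 = 23
ES_Pilot run = max(EF_User testing=14, EF_Tooling=9) = 14; EF_Pilot run = 14+13 = 27
ES_QA = max(EF_User testing=14, EF_Tooling=9) = 14; EF_QA = 14+10 = 24
ES_Packaging design = 9; EF_Packaging design = 9+10 = 19
ES_Regulatory filing = max(EF_Supplier sourcing=23, EF_Pilot run=27, EF_QA=24, EF_Packaging design=19) = 27; EF_Regulatory filing = 27+6 = 33
Expected project duration μ = 33 days. Critical path: User testing → Pilot run → Regulatory filing.

33 days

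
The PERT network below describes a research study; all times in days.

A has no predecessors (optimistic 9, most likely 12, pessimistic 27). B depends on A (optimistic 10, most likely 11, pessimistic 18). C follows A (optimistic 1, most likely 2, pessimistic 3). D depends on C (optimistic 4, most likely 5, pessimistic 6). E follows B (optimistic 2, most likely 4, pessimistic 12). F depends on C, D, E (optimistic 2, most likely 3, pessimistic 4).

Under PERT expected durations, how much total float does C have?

10 days

te_A = (9 + 4·12 + 27)/6 = 84/6 = 14
te_B = (10 + 4·11 + 18)/6 = 72/6 = 12
te_C = (1 + 4·2 + 3)/6 = 12/6 = 2
te_D = (4 + 4·5 + 6)/6 = 30/6 = 5
te_E = (2 + 4·4 + 12)/6 = 30/6 = 5
te_F = (2 + 4·3 + 4)/6 = 18/6 = 3

Forward pass:
ES_A = 0; EF_A = 14
ES_B = 14; EF_B = 14+12 = 26
ES_C = 14; EF_C = 14+2 = 16
ES_D = 16; EF_D = 16+5 = 21
ES_E = 26; EF_E = 26+5 = 31
ES_F = max(EF_C=16, EF_D=21, EF_E=31) = 31; EF_F = 31+3 = 34
Expected project duration μ = 34 days. Critical path: A → B → E → F.

Backward pass:
LF_F = 34; LS_F = 34−3 = 31
LF_E = LS_F = 31; LS_E = 31−5 = 26
LF_D = LS_F = 31; LS_D = 31−5 = 26
LF_C = min(LS_D=26, LS_F=31) = 26; LS_C = 26−2 = 24
LF_B = LS_E = 26; LS_B = 26−12 = 14
LF_A = min(LS_B=14, LS_C=24) = 14; LS_A = 14−14 = 0
Slack_C = LS_C − ES_C = 24 − 14 = 10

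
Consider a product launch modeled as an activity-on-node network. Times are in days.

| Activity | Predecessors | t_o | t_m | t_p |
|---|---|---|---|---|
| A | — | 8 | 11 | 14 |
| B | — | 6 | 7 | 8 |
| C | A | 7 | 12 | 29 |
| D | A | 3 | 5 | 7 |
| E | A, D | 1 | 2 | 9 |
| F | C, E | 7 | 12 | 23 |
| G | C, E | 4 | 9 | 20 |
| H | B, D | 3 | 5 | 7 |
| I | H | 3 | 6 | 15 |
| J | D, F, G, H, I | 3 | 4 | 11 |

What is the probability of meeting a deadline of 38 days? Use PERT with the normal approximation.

0.150

te_A = (8 + 4·11 + 14)/6 = 66/6 = 11; σ²_A = ((14−8)/6)² = 1.000
te_B = (6 + 4·7 + 8)/6 = 42/6 = 7; σ²_B = ((8−6)/6)² = 0.111
te_C = (7 + 4·12 + 29)/6 = 84/6 = 14; σ²_C = ((29−7)/6)² = 13.444
te_D = (3 + 4·5 + 7)/6 = 30/6 = 5; σ²_D = ((7−3)/6)² = 0.444
te_E = (1 + 4·2 + 9)/6 = 18/6 = 3; σ²_E = ((9−1)/6)² = 1.778
te_F = (7 + 4·12 + 23)/6 = 78/6 = 13; σ²_F = ((23−7)/6)² = 7.111
te_G = (4 + 4·9 + 20)/6 = 60/6 = 10; σ²_G = ((20−4)/6)² = 7.111
te_H = (3 + 4·5 + 7)/6 = 30/6 = 5; σ²_H = ((7−3)/6)² = 0.444
te_I = (3 + 4·6 + 15)/6 = 42/6 = 7; σ²_I = ((15−3)/6)² = 4.000
te_J = (3 + 4·4 + 11)/6 = 30/6 = 5; σ²_J = ((11−3)/6)² = 1.778

Forward pass:
ES_A = 0; EF_A = 11
ES_B = 0; EF_B = 7
ES_C = 11; EF_C = 11+14 = 25
ES_D = 11; EF_D = 11+5 = 16
ES_E = max(EF_A=11, EF_D=16) = 16; EF_E = 16+3 = 19
ES_F = max(EF_C=25, EF_E=19) = 25; EF_F = 25+13 = 38
ES_G = max(EF_C=25, EF_E=19) = 25; EF_G = 25+10 = 35
ES_H = max(EF_B=7, EF_D=16) = 16; EF_H = 16+5 = 21
ES_I = 21; EF_I = 21+7 = 28
ES_J = max(EF_D=16, EF_F=38, EF_G=35, EF_H=21, EF_I=28) = 38; EF_J = 38+5 = 43
Expected project duration μ = 43 days. Critical path: A → C → F → J.

Variance along critical path = 1.000 + 13.444 + 7.111 + 1.778 = 23.333; σ = √23.333 = 4.830 days.
Z = (38 − 43) / 4.830 = -1.035
P(T ≤ 38) = Φ(-1.035) ≈ 0.150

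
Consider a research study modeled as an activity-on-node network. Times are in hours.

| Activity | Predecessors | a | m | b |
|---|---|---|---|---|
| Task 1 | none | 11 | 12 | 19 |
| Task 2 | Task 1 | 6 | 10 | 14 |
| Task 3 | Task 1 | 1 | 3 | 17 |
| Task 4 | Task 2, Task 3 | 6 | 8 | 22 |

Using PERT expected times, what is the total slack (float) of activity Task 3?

5 hours

te_Task 1 = (11 + 4·12 + 19)/6 = 78/6 = 13
te_Task 2 = (6 + 4·10 + 14)/6 = 60/6 = 10
te_Task 3 = (1 + 4·3 + 17)/6 = 30/6 = 5
te_Task 4 = (6 + 4·8 + 22)/6 = 60/6 = 10

Forward pass:
ES_Task 1 = 0; EF_Task 1 = 13
ES_Task 2 = 13; EF_Task 2 = 13+10 = 23
ES_Task 3 = 13; EF_Task 3 = 13+5 = 18
ES_Task 4 = max(EF_Task 2=23, EF_Task 3=18) = 23; EF_Task 4 = 23+10 = 33
Expected project duration μ = 33 hours. Critical path: Task 1 → Task 2 → Task 4.

Backward pass:
LF_Task 4 = 33; LS_Task 4 = 33−10 = 23
LF_Task 3 = LS_Task 4 = 23; LS_Task 3 = 23−5 = 18
LF_Task 2 = LS_Task 4 = 23; LS_Task 2 = 23−10 = 13
LF_Task 1 = min(LS_Task 2=13, LS_Task 3=18) = 13; LS_Task 1 = 13−13 = 0
Slack_Task 3 = LS_Task 3 − ES_Task 3 = 18 − 13 = 5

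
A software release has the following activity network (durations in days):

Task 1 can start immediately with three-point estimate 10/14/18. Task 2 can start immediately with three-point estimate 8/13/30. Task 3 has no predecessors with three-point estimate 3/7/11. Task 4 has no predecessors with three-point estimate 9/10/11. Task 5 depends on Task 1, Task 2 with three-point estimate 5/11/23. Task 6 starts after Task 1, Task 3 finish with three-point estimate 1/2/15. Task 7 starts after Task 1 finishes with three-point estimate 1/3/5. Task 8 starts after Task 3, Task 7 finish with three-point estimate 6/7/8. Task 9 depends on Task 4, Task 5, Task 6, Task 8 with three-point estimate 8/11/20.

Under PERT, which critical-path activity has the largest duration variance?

Task 2

te_Task 1 = (10 + 4·14 + 18)/6 = 84/6 = 14; σ²_Task 1 = ((18−10)/6)² = 1.778
te_Task 2 = (8 + 4·13 + 30)/6 = 90/6 = 15; σ²_Task 2 = ((30−8)/6)² = 13.444
te_Task 3 = (3 + 4·7 + 11)/6 = 42/6 = 7; σ²_Task 3 = ((11−3)/6)² = 1.778
te_Task 4 = (9 + 4·10 + 11)/6 = 60/6 = 10; σ²_Task 4 = ((11−9)/6)² = 0.111
te_Task 5 = (5 + 4·11 + 23)/6 = 72/6 = 12; σ²_Task 5 = ((23−5)/6)² = 9.000
te_Task 6 = (1 + 4·2 + 15)/6 = 24/6 = 4; σ²_Task 6 = ((15−1)/6)² = 5.444
te_Task 7 = (1 + 4·3 + 5)/6 = 18/6 = 3; σ²_Task 7 = ((5−1)/6)² = 0.444
te_Task 8 = (6 + 4·7 + 8)/6 = 42/6 = 7; σ²_Task 8 = ((8−6)/6)² = 0.111
te_Task 9 = (8 + 4·11 + 20)/6 = 72/6 = 12; σ²_Task 9 = ((20−8)/6)² = 4.000

Forward pass:
ES_Task 1 = 0; EF_Task 1 = 14
ES_Task 2 = 0; EF_Task 2 = 15
ES_Task 3 = 0; EF_Task 3 = 7
ES_Task 4 = 0; EF_Task 4 = 10
ES_Task 5 = max(EF_Task 1=14, EF_Task 2=15) = 15; EF_Task 5 = 15+12 = 27
ES_Task 6 = max(EF_Task 1=14, EF_Task 3=7) = 14; EF_Task 6 = 14+4 = 18
ES_Task 7 = 14; EF_Task 7 = 14+3 = 17
ES_Task 8 = max(EF_Task 3=7, EF_Task 7=17) = 17; EF_Task 8 = 17+7 = 24
ES_Task 9 = max(EF_Task 4=10, EF_Task 5=27, EF_Task 6=18, EF_Task 8=24) = 27; EF_Task 9 = 27+12 = 39
Expected project duration μ = 39 days. Critical path: Task 2 → Task 5 → Task 9.

Variances on critical path: σ²_Task 2=13.444, σ²_Task 5=9.000, σ²_Task 9=4.000.
Largest is σ²_Task 2 = 13.444.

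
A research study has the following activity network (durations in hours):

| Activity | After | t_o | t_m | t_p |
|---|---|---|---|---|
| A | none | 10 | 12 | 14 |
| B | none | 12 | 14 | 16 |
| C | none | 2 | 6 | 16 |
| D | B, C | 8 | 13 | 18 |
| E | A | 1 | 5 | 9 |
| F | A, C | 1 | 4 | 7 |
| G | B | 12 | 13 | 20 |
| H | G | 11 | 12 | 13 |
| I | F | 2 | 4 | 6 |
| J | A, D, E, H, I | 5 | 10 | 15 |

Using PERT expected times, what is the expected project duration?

te_A = (10 + 4·12 + 14)/6 = 72/6 = 12
te_B = (12 + 4·14 + 16)/6 = 84/6 = 14
te_C = (2 + 4·6 + 16)/6 = 42/6 = 7
te_D = (8 + 4·13 + 18)/6 = 78/6 = 13
te_E = (1 + 4·5 + 9)/6 = 30/6 = 5
te_F = (1 + 4·4 + 7)/6 = 24/6 = 4
te_G = (12 + 4·13 + 20)/6 = 84/6 = 14
te_H = (11 + 4·12 + 13)/6 = 72/6 = 12
te_I = (2 + 4·4 + 6)/6 = 24/6 = 4
te_J = (5 + 4·10 + 15)/6 = 60/6 = 10

Forward pass:
ES_A = 0; EF_A = 12
ES_B = 0; EF_B = 14
ES_C = 0; EF_C = 7
ES_D = max(EF_B=14, EF_C=7) = 14; EF_D = 14+13 = 27
ES_E = 12; EF_E = 12+5 = 17
ES_F = max(EF_A=12, EF_C=7) = 12; EF_F = 12+4 = 16
ES_G = 14; EF_G = 14+14 = 28
ES_H = 28; EF_H = 28+12 = 40
ES_I = 16; EF_I = 16+4 = 20
ES_J = max(EF_A=12, EF_D=27, EF_E=17, EF_H=40, EF_I=20) = 40; EF_J = 40+10 = 50
Expected project duration μ = 50 hours. Critical path: B → G → H → J.

50 hours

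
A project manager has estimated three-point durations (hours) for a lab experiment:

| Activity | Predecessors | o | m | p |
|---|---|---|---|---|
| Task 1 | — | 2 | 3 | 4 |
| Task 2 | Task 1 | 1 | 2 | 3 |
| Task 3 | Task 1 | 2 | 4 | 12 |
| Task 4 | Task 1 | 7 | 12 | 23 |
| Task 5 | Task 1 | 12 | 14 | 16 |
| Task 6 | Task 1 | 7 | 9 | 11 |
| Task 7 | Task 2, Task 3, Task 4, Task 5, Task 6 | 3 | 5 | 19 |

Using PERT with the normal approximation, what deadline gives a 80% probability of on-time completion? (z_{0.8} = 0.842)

te_Task 1 = (2 + 4·3 + 4)/6 = 18/6 = 3; σ²_Task 1 = ((4−2)/6)² = 0.111
te_Task 2 = (1 + 4·2 + 3)/6 = 12/6 = 2; σ²_Task 2 = ((3−1)/6)² = 0.111
te_Task 3 = (2 + 4·4 + 12)/6 = 30/6 = 5; σ²_Task 3 = ((12−2)/6)² = 2.778
te_Task 4 = (7 + 4·12 + 23)/6 = 78/6 = 13; σ²_Task 4 = ((23−7)/6)² = 7.111
te_Task 5 = (12 + 4·14 + 16)/6 = 84/6 = 14; σ²_Task 5 = ((16−12)/6)² = 0.444
te_Task 6 = (7 + 4·9 + 11)/6 = 54/6 = 9; σ²_Task 6 = ((11−7)/6)² = 0.444
te_Task 7 = (3 + 4·5 + 19)/6 = 42/6 = 7; σ²_Task 7 = ((19−3)/6)² = 7.111

Forward pass:
ES_Task 1 = 0; EF_Task 1 = 3
ES_Task 2 = 3; EF_Task 2 = 3+2 = 5
ES_Task 3 = 3; EF_Task 3 = 3+5 = 8
ES_Task 4 = 3; EF_Task 4 = 3+13 = 16
ES_Task 5 = 3; EF_Task 5 = 3+14 = 17
ES_Task 6 = 3; EF_Task 6 = 3+9 = 12
ES_Task 7 = max(EF_Task 2=5, EF_Task 3=8, EF_Task 4=16, EF_Task 5=17, EF_Task 6=12) = 17; EF_Task 7 = 17+7 = 24
Expected project duration μ = 24 hours. Critical path: Task 1 → Task 5 → Task 7.

Variance along critical path = 0.111 + 0.444 + 7.111 = 7.667; σ = 2.769 hours.
D = μ + z·σ = 24 + 0.842·2.769 = 26.3 hours

26.3 hours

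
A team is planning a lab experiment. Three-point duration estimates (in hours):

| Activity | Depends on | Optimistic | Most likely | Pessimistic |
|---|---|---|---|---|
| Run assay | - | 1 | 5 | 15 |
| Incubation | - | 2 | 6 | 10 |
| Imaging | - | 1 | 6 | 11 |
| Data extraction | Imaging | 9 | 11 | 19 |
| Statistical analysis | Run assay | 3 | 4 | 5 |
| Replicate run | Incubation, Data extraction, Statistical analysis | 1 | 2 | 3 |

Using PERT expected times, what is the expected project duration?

20 hours

te_Run assay = (1 + 4·5 + 15)/6 = 36/6 = 6
te_Incubation = (2 + 4·6 + 10)/6 = 36/6 = 6
te_Imaging = (1 + 4·6 + 11)/6 = 36/6 = 6
te_Data extraction = (9 + 4·11 + 19)/6 = 72/6 = 12
te_Statistical analysis = (3 + 4·4 + 5)/6 = 24/6 = 4
te_Replicate run = (1 + 4·2 + 3)/6 = 12/6 = 2

Forward pass:
ES_Run assay = 0; EF_Run assay = 6
ES_Incubation = 0; EF_Incubation = 6
ES_Imaging = 0; EF_Imaging = 6
ES_Data extraction = 6; EF_Data extraction = 6+12 = 18
ES_Statistical analysis = 6; EF_Statistical analysis = 6+4 = 10
ES_Replicate run = max(EF_Incubation=6, EF_Data extraction=18, EF_Statistical analysis=10) = 18; EF_Replicate run = 18+2 = 20
Expected project duration μ = 20 hours. Critical path: Imaging → Data extraction → Replicate run.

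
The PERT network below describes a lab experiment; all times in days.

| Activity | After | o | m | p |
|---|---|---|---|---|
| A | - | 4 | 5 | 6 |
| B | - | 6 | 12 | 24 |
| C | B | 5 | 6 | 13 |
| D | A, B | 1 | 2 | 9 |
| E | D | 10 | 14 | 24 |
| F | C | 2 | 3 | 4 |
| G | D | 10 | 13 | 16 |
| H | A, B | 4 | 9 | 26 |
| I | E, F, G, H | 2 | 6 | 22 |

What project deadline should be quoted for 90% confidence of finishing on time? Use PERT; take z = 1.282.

45.7 days

te_A = (4 + 4·5 + 6)/6 = 30/6 = 5; σ²_A = ((6−4)/6)² = 0.111
te_B = (6 + 4·12 + 24)/6 = 78/6 = 13; σ²_B = ((24−6)/6)² = 9.000
te_C = (5 + 4·6 + 13)/6 = 42/6 = 7; σ²_C = ((13−5)/6)² = 1.778
te_D = (1 + 4·2 + 9)/6 = 18/6 = 3; σ²_D = ((9−1)/6)² = 1.778
te_E = (10 + 4·14 + 24)/6 = 90/6 = 15; σ²_E = ((24−10)/6)² = 5.444
te_F = (2 + 4·3 + 4)/6 = 18/6 = 3; σ²_F = ((4−2)/6)² = 0.111
te_G = (10 + 4·13 + 16)/6 = 78/6 = 13; σ²_G = ((16−10)/6)² = 1.000
te_H = (4 + 4·9 + 26)/6 = 66/6 = 11; σ²_H = ((26−4)/6)² = 13.444
te_I = (2 + 4·6 + 22)/6 = 48/6 = 8; σ²_I = ((22−2)/6)² = 11.111

Forward pass:
ES_A = 0; EF_A = 5
ES_B = 0; EF_B = 13
ES_C = 13; EF_C = 13+7 = 20
ES_D = max(EF_A=5, EF_B=13) = 13; EF_D = 13+3 = 16
ES_E = 16; EF_E = 16+15 = 31
ES_F = 20; EF_F = 20+3 = 23
ES_G = 16; EF_G = 16+13 = 29
ES_H = max(EF_A=5, EF_B=13) = 13; EF_H = 13+11 = 24
ES_I = max(EF_E=31, EF_F=23, EF_G=29, EF_H=24) = 31; EF_I = 31+8 = 39
Expected project duration μ = 39 days. Critical path: B → D → E → I.

Variance along critical path = 9.000 + 1.778 + 5.444 + 11.111 = 27.333; σ = 5.228 days.
D = μ + z·σ = 39 + 1.282·5.228 = 45.7 days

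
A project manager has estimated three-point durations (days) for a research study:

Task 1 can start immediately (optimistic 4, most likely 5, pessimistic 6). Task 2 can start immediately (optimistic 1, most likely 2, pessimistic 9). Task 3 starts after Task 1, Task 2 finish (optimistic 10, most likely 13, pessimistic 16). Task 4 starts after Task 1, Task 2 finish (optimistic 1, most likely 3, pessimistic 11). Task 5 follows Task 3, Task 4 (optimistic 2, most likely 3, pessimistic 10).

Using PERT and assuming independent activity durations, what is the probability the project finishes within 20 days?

0.120

te_Task 1 = (4 + 4·5 + 6)/6 = 30/6 = 5; σ²_Task 1 = ((6−4)/6)² = 0.111
te_Task 2 = (1 + 4·2 + 9)/6 = 18/6 = 3; σ²_Task 2 = ((9−1)/6)² = 1.778
te_Task 3 = (10 + 4·13 + 16)/6 = 78/6 = 13; σ²_Task 3 = ((16−10)/6)² = 1.000
te_Task 4 = (1 + 4·3 + 11)/6 = 24/6 = 4; σ²_Task 4 = ((11−1)/6)² = 2.778
te_Task 5 = (2 + 4·3 + 10)/6 = 24/6 = 4; σ²_Task 5 = ((10−2)/6)² = 1.778

Forward pass:
ES_Task 1 = 0; EF_Task 1 = 5
ES_Task 2 = 0; EF_Task 2 = 3
ES_Task 3 = max(EF_Task 1=5, EF_Task 2=3) = 5; EF_Task 3 = 5+13 = 18
ES_Task 4 = max(EF_Task 1=5, EF_Task 2=3) = 5; EF_Task 4 = 5+4 = 9
ES_Task 5 = max(EF_Task 3=18, EF_Task 4=9) = 18; EF_Task 5 = 18+4 = 22
Expected project duration μ = 22 days. Critical path: Task 1 → Task 3 → Task 5.

Variance along critical path = 0.111 + 1.000 + 1.778 = 2.889; σ = √2.889 = 1.700 days.
Z = (20 − 22) / 1.700 = -1.177
P(T ≤ 20) = Φ(-1.177) ≈ 0.120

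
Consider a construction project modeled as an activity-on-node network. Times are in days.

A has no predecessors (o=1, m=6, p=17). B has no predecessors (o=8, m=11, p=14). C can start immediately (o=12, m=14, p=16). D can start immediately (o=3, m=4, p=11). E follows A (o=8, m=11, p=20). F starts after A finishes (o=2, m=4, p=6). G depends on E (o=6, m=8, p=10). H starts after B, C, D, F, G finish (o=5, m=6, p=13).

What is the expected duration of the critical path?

te_A = (1 + 4·6 + 17)/6 = 42/6 = 7
te_B = (8 + 4·11 + 14)/6 = 66/6 = 11
te_C = (12 + 4·14 + 16)/6 = 84/6 = 14
te_D = (3 + 4·4 + 11)/6 = 30/6 = 5
te_E = (8 + 4·11 + 20)/6 = 72/6 = 12
te_F = (2 + 4·4 + 6)/6 = 24/6 = 4
te_G = (6 + 4·8 + 10)/6 = 48/6 = 8
te_H = (5 + 4·6 + 13)/6 = 42/6 = 7

Forward pass:
ES_A = 0; EF_A = 7
ES_B = 0; EF_B = 11
ES_C = 0; EF_C = 14
ES_D = 0; EF_D = 5
ES_E = 7; EF_E = 7+12 = 19
ES_F = 7; EF_F = 7+4 = 11
ES_G = 19; EF_G = 19+8 = 27
ES_H = max(EF_B=11, EF_C=14, EF_D=5, EF_F=11, EF_G=27) = 27; EF_H = 27+7 = 34
Expected project duration μ = 34 days. Critical path: A → E → G → H.

34 days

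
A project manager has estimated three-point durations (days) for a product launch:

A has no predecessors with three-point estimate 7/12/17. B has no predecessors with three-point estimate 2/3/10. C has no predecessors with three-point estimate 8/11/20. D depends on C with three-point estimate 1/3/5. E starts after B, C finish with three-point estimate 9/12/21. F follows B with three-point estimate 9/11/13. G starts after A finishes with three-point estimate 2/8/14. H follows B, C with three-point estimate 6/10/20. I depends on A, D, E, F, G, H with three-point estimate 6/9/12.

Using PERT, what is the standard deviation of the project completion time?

3.00 days

te_A = (7 + 4·12 + 17)/6 = 72/6 = 12; σ²_A = ((17−7)/6)² = 2.778
te_B = (2 + 4·3 + 10)/6 = 24/6 = 4; σ²_B = ((10−2)/6)² = 1.778
te_C = (8 + 4·11 + 20)/6 = 72/6 = 12; σ²_C = ((20−8)/6)² = 4.000
te_D = (1 + 4·3 + 5)/6 = 18/6 = 3; σ²_D = ((5−1)/6)² = 0.444
te_E = (9 + 4·12 + 21)/6 = 78/6 = 13; σ²_E = ((21−9)/6)² = 4.000
te_F = (9 + 4·11 + 13)/6 = 66/6 = 11; σ²_F = ((13−9)/6)² = 0.444
te_G = (2 + 4·8 + 14)/6 = 48/6 = 8; σ²_G = ((14−2)/6)² = 4.000
te_H = (6 + 4·10 + 20)/6 = 66/6 = 11; σ²_H = ((20−6)/6)² = 5.444
te_I = (6 + 4·9 + 12)/6 = 54/6 = 9; σ²_I = ((12−6)/6)² = 1.000

Forward pass:
ES_A = 0; EF_A = 12
ES_B = 0; EF_B = 4
ES_C = 0; EF_C = 12
ES_D = 12; EF_D = 12+3 = 15
ES_E = max(EF_B=4, EF_C=12) = 12; EF_E = 12+13 = 25
ES_F = 4; EF_F = 4+11 = 15
ES_G = 12; EF_G = 12+8 = 20
ES_H = max(EF_B=4, EF_C=12) = 12; EF_H = 12+11 = 23
ES_I = max(EF_A=12, EF_D=15, EF_E=25, EF_F=15, EF_G=20, EF_H=23) = 25; EF_I = 25+9 = 34
Expected project duration μ = 34 days. Critical path: C → E → I.

Variance along critical path = 4.000 + 4.000 + 1.000 = 9.000
σ = √9.000 = 3.000 days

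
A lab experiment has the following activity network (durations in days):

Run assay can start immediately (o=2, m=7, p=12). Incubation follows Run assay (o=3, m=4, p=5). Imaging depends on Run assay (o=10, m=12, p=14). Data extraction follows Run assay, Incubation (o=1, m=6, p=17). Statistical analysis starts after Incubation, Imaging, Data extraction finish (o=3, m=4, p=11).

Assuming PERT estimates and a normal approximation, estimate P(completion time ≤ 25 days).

0.673

te_Run assay = (2 + 4·7 + 12)/6 = 42/6 = 7; σ²_Run assay = ((12−2)/6)² = 2.778
te_Incubation = (3 + 4·4 + 5)/6 = 24/6 = 4; σ²_Incubation = ((5−3)/6)² = 0.111
te_Imaging = (10 + 4·12 + 14)/6 = 72/6 = 12; σ²_Imaging = ((14−10)/6)² = 0.444
te_Data extraction = (1 + 4·6 + 17)/6 = 42/6 = 7; σ²_Data extraction = ((17−1)/6)² = 7.111
te_Statistical analysis = (3 + 4·4 + 11)/6 = 30/6 = 5; σ²_Statistical analysis = ((11−3)/6)² = 1.778

Forward pass:
ES_Run assay = 0; EF_Run assay = 7
ES_Incubation = 7; EF_Incubation = 7+4 = 11
ES_Imaging = 7; EF_Imaging = 7+12 = 19
ES_Data extraction = max(EF_Run assay=7, EF_Incubation=11) = 11; EF_Data extraction = 11+7 = 18
ES_Statistical analysis = max(EF_Incubation=11, EF_Imaging=19, EF_Data extraction=18) = 19; EF_Statistical analysis = 19+5 = 24
Expected project duration μ = 24 days. Critical path: Run assay → Imaging → Statistical analysis.

Variance along critical path = 2.778 + 0.444 + 1.778 = 5.000; σ = √5.000 = 2.236 days.
Z = (25 − 24) / 2.236 = 0.447
P(T ≤ 25) = Φ(0.447) ≈ 0.673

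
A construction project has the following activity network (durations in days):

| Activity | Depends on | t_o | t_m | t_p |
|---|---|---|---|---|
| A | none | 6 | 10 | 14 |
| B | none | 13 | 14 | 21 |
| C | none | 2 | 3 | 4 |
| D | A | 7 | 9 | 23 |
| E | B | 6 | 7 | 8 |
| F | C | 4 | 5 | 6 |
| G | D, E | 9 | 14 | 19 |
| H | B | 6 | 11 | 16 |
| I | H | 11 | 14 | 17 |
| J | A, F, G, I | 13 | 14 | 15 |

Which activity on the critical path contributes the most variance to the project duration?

te_A = (6 + 4·10 + 14)/6 = 60/6 = 10; σ²_A = ((14−6)/6)² = 1.778
te_B = (13 + 4·14 + 21)/6 = 90/6 = 15; σ²_B = ((21−13)/6)² = 1.778
te_C = (2 + 4·3 + 4)/6 = 18/6 = 3; σ²_C = ((4−2)/6)² = 0.111
te_D = (7 + 4·9 + 23)/6 = 66/6 = 11; σ²_D = ((23−7)/6)² = 7.111
te_E = (6 + 4·7 + 8)/6 = 42/6 = 7; σ²_E = ((8−6)/6)² = 0.111
te_F = (4 + 4·5 + 6)/6 = 30/6 = 5; σ²_F = ((6−4)/6)² = 0.111
te_G = (9 + 4·14 + 19)/6 = 84/6 = 14; σ²_G = ((19−9)/6)² = 2.778
te_H = (6 + 4·11 + 16)/6 = 66/6 = 11; σ²_H = ((16−6)/6)² = 2.778
te_I = (11 + 4·14 + 17)/6 = 84/6 = 14; σ²_I = ((17−11)/6)² = 1.000
te_J = (13 + 4·14 + 15)/6 = 84/6 = 14; σ²_J = ((15−13)/6)² = 0.111

Forward pass:
ES_A = 0; EF_A = 10
ES_B = 0; EF_B = 15
ES_C = 0; EF_C = 3
ES_D = 10; EF_D = 10+11 = 21
ES_E = 15; EF_E = 15+7 = 22
ES_F = 3; EF_F = 3+5 = 8
ES_G = max(EF_D=21, EF_E=22) = 22; EF_G = 22+14 = 36
ES_H = 15; EF_H = 15+11 = 26
ES_I = 26; EF_I = 26+14 = 40
ES_J = max(EF_A=10, EF_F=8, EF_G=36, EF_I=40) = 40; EF_J = 40+14 = 54
Expected project duration μ = 54 days. Critical path: B → H → I → J.

Variances on critical path: σ²_B=1.778, σ²_H=2.778, σ²_I=1.000, σ²_J=0.111.
Largest is σ²_H = 2.778.

H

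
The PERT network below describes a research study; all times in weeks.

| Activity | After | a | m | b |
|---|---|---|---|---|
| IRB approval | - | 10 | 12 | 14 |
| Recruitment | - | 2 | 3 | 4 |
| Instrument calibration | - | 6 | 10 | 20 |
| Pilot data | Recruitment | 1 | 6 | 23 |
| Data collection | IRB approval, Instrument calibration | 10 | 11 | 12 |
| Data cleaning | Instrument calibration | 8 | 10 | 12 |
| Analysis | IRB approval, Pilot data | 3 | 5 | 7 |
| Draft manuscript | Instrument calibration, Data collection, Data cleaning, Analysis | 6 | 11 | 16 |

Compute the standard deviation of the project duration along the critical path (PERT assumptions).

1.83 weeks

te_IRB approval = (10 + 4·12 + 14)/6 = 72/6 = 12; σ²_IRB approval = ((14−10)/6)² = 0.444
te_Recruitment = (2 + 4·3 + 4)/6 = 18/6 = 3; σ²_Recruitment = ((4−2)/6)² = 0.111
te_Instrument calibration = (6 + 4·10 + 20)/6 = 66/6 = 11; σ²_Instrument calibration = ((20−6)/6)² = 5.444
te_Pilot data = (1 + 4·6 + 23)/6 = 48/6 = 8; σ²_Pilot data = ((23−1)/6)² = 13.444
te_Data collection = (10 + 4·11 + 12)/6 = 66/6 = 11; σ²_Data collection = ((12−10)/6)² = 0.111
te_Data cleaning = (8 + 4·10 + 12)/6 = 60/6 = 10; σ²_Data cleaning = ((12−8)/6)² = 0.444
te_Analysis = (3 + 4·5 + 7)/6 = 30/6 = 5; σ²_Analysis = ((7−3)/6)² = 0.444
te_Draft manuscript = (6 + 4·11 + 16)/6 = 66/6 = 11; σ²_Draft manuscript = ((16−6)/6)² = 2.778

Forward pass:
ES_IRB approval = 0; EF_IRB approval = 12
ES_Recruitment = 0; EF_Recruitment = 3
ES_Instrument calibration = 0; EF_Instrument calibration = 11
ES_Pilot data = 3; EF_Pilot data = 3+8 = 11
ES_Data collection = max(EF_IRB approval=12, EF_Instrument calibration=11) = 12; EF_Data collection = 12+11 = 23
ES_Data cleaning = 11; EF_Data cleaning = 11+10 = 21
ES_Analysis = max(EF_IRB approval=12, EF_Pilot data=11) = 12; EF_Analysis = 12+5 = 17
ES_Draft manuscript = max(EF_Instrument calibration=11, EF_Data collection=23, EF_Data cleaning=21, EF_Analysis=17) = 23; EF_Draft manuscript = 23+11 = 34
Expected project duration μ = 34 weeks. Critical path: IRB approval → Data collection → Draft manuscript.

Variance along critical path = 0.444 + 0.111 + 2.778 = 3.333
σ = √3.333 = 1.826 weeks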